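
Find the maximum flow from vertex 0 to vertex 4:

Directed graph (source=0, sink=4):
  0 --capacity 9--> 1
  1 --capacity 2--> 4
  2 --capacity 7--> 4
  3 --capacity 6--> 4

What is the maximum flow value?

Computing max flow:
  Flow on (0->1): 2/9
  Flow on (1->4): 2/2
Maximum flow = 2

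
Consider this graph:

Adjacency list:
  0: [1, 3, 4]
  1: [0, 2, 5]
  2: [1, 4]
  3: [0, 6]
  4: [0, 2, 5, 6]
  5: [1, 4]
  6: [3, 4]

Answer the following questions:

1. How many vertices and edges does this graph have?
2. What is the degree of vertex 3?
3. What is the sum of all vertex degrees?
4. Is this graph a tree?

Count: 7 vertices, 9 edges.
Vertex 3 has neighbors [0, 6], degree = 2.
Handshaking lemma: 2 * 9 = 18.
A tree on 7 vertices has 6 edges. This graph has 9 edges (3 extra). Not a tree.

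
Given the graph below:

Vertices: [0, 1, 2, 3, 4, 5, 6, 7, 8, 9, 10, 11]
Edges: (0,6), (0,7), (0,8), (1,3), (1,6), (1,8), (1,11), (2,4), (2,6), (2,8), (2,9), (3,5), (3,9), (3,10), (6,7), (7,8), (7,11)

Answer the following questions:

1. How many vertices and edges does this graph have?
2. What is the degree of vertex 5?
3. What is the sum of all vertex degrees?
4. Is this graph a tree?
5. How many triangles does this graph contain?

Count: 12 vertices, 17 edges.
Vertex 5 has neighbors [3], degree = 1.
Handshaking lemma: 2 * 17 = 34.
A tree on 12 vertices has 11 edges. This graph has 17 edges (6 extra). Not a tree.
Number of triangles = 2.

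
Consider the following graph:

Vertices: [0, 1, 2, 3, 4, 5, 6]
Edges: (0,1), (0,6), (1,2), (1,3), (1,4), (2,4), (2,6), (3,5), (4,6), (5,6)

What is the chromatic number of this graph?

The graph has a maximum clique of size 3 (lower bound on chromatic number).
A valid 3-coloring: {0: 1, 1: 0, 2: 1, 3: 1, 4: 2, 5: 2, 6: 0}.
Chromatic number = 3.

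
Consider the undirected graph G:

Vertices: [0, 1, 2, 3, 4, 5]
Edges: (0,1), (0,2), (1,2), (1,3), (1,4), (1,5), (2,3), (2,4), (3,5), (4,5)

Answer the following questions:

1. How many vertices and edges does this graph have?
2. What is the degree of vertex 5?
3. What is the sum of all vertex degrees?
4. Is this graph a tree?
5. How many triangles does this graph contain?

Count: 6 vertices, 10 edges.
Vertex 5 has neighbors [1, 3, 4], degree = 3.
Handshaking lemma: 2 * 10 = 20.
A tree on 6 vertices has 5 edges. This graph has 10 edges (5 extra). Not a tree.
Number of triangles = 5.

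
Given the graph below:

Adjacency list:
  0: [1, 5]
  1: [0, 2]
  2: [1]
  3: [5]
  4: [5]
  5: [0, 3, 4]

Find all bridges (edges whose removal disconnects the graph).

A bridge is an edge whose removal increases the number of connected components.
Bridges found: (0,1), (0,5), (1,2), (3,5), (4,5)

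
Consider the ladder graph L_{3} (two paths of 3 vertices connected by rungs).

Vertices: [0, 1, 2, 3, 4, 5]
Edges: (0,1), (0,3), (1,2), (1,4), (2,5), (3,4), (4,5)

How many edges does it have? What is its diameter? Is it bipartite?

Ladder graph L_{3}: 3 rungs + 2 * (3-1) path edges = 3 + 4 = 7 edges.
Diameter = 3.
Ladder graphs are bipartite (alternating coloring along each path).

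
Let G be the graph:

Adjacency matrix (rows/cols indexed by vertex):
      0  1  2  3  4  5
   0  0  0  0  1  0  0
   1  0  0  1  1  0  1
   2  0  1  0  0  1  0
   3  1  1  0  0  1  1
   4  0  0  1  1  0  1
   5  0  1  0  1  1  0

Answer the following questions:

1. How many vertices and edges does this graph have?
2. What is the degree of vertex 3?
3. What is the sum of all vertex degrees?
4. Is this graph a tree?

Count: 6 vertices, 8 edges.
Vertex 3 has neighbors [0, 1, 4, 5], degree = 4.
Handshaking lemma: 2 * 8 = 16.
A tree on 6 vertices has 5 edges. This graph has 8 edges (3 extra). Not a tree.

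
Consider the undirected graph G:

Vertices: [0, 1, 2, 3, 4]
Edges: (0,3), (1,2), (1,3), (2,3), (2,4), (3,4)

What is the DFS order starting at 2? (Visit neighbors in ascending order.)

DFS from vertex 2 (neighbors processed in ascending order):
Visit order: 2, 1, 3, 0, 4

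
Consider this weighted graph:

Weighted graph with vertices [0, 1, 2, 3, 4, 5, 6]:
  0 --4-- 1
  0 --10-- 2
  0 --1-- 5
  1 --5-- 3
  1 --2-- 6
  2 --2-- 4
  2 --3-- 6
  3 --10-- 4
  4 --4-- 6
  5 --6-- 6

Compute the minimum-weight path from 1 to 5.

Using Dijkstra's algorithm from vertex 1:
Shortest path: 1 -> 0 -> 5
Total weight: 4 + 1 = 5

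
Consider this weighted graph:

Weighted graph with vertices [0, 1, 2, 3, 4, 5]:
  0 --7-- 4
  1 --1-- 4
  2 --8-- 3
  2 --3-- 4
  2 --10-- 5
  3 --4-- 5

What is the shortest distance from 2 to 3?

Using Dijkstra's algorithm from vertex 2:
Shortest path: 2 -> 3
Total weight: 8 = 8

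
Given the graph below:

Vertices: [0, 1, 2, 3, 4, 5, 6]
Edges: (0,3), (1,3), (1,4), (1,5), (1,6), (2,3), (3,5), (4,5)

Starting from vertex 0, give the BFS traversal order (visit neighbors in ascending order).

BFS from vertex 0 (neighbors processed in ascending order):
Visit order: 0, 3, 1, 2, 5, 4, 6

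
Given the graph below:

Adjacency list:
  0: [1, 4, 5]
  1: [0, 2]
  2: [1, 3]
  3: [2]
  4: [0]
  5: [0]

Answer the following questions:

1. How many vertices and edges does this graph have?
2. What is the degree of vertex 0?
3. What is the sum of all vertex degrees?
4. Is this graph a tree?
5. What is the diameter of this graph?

Count: 6 vertices, 5 edges.
Vertex 0 has neighbors [1, 4, 5], degree = 3.
Handshaking lemma: 2 * 5 = 10.
A graph is a tree iff it is connected and has exactly n-1 edges. This graph is connected (all 6 vertices in one component) and has 6-1 = 5 edges. It is a tree.
Diameter (longest shortest path) = 4.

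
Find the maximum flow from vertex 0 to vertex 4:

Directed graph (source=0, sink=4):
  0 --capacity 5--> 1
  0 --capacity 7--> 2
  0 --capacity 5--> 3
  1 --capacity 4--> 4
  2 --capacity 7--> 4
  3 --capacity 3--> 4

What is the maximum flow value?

Computing max flow:
  Flow on (0->1): 4/5
  Flow on (0->2): 7/7
  Flow on (0->3): 3/5
  Flow on (1->4): 4/4
  Flow on (2->4): 7/7
  Flow on (3->4): 3/3
Maximum flow = 14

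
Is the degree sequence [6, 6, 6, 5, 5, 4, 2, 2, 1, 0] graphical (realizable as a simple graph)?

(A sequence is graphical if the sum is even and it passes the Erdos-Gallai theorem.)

Sum of degrees = 37. Sum is odd, so the sequence is NOT graphical.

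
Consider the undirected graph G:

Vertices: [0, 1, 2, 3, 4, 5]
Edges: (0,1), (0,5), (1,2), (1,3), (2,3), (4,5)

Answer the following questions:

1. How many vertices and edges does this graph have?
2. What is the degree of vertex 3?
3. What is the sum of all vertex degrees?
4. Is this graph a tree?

Count: 6 vertices, 6 edges.
Vertex 3 has neighbors [1, 2], degree = 2.
Handshaking lemma: 2 * 6 = 12.
A tree on 6 vertices has 5 edges. This graph has 6 edges (1 extra). Not a tree.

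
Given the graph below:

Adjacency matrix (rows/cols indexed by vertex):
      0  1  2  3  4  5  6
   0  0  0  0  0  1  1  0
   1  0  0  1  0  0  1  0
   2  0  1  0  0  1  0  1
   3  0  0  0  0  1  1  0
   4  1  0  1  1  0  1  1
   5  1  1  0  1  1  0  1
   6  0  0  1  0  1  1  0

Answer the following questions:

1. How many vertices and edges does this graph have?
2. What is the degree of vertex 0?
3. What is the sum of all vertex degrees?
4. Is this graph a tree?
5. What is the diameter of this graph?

Count: 7 vertices, 11 edges.
Vertex 0 has neighbors [4, 5], degree = 2.
Handshaking lemma: 2 * 11 = 22.
A tree on 7 vertices has 6 edges. This graph has 11 edges (5 extra). Not a tree.
Diameter (longest shortest path) = 2.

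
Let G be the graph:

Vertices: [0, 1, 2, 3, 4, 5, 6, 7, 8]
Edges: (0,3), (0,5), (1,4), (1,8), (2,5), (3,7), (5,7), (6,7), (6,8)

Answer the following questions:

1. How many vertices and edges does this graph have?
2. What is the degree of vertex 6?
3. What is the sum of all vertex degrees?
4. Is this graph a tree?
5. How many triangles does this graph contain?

Count: 9 vertices, 9 edges.
Vertex 6 has neighbors [7, 8], degree = 2.
Handshaking lemma: 2 * 9 = 18.
A tree on 9 vertices has 8 edges. This graph has 9 edges (1 extra). Not a tree.
Number of triangles = 0.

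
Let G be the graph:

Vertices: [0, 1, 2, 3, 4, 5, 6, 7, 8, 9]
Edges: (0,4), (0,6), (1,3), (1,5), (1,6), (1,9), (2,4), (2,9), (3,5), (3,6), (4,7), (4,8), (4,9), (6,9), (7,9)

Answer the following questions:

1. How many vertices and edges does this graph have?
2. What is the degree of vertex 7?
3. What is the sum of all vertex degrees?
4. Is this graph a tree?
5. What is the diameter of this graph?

Count: 10 vertices, 15 edges.
Vertex 7 has neighbors [4, 9], degree = 2.
Handshaking lemma: 2 * 15 = 30.
A tree on 10 vertices has 9 edges. This graph has 15 edges (6 extra). Not a tree.
Diameter (longest shortest path) = 4.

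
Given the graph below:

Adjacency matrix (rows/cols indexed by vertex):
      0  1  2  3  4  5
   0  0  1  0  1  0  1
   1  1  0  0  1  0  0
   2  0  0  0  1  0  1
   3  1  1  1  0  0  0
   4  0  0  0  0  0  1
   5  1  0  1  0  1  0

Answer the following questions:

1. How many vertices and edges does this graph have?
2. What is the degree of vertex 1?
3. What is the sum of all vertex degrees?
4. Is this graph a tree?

Count: 6 vertices, 7 edges.
Vertex 1 has neighbors [0, 3], degree = 2.
Handshaking lemma: 2 * 7 = 14.
A tree on 6 vertices has 5 edges. This graph has 7 edges (2 extra). Not a tree.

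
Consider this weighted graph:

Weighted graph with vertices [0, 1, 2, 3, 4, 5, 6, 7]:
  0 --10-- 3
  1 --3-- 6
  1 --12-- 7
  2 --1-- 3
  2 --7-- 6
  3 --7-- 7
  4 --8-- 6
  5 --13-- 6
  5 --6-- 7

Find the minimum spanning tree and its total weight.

Applying Kruskal's algorithm (sort edges by weight, add if no cycle):
  Add (2,3) w=1
  Add (1,6) w=3
  Add (5,7) w=6
  Add (2,6) w=7
  Add (3,7) w=7
  Add (4,6) w=8
  Add (0,3) w=10
  Skip (1,7) w=12 (creates cycle)
  Skip (5,6) w=13 (creates cycle)
MST weight = 42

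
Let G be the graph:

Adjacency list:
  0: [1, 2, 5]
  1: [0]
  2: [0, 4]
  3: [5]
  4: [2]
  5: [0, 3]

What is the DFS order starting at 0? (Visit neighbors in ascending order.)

DFS from vertex 0 (neighbors processed in ascending order):
Visit order: 0, 1, 2, 4, 5, 3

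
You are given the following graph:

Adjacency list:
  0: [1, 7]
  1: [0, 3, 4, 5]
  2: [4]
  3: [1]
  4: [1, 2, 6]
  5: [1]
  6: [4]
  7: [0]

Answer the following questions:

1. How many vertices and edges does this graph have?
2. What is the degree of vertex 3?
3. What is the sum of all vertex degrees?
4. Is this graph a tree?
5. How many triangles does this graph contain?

Count: 8 vertices, 7 edges.
Vertex 3 has neighbors [1], degree = 1.
Handshaking lemma: 2 * 7 = 14.
A graph is a tree iff it is connected and has exactly n-1 edges. This graph is connected (all 8 vertices in one component) and has 8-1 = 7 edges. It is a tree.
Number of triangles = 0.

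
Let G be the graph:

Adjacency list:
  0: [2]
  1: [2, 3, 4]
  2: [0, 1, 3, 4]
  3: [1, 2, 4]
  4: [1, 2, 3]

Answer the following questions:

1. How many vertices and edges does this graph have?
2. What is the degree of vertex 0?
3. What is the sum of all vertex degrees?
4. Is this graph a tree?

Count: 5 vertices, 7 edges.
Vertex 0 has neighbors [2], degree = 1.
Handshaking lemma: 2 * 7 = 14.
A tree on 5 vertices has 4 edges. This graph has 7 edges (3 extra). Not a tree.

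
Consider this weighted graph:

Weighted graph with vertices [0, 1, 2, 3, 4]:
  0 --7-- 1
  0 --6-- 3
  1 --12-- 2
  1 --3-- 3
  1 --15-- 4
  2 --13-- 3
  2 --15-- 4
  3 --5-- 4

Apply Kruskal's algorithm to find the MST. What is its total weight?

Applying Kruskal's algorithm (sort edges by weight, add if no cycle):
  Add (1,3) w=3
  Add (3,4) w=5
  Add (0,3) w=6
  Skip (0,1) w=7 (creates cycle)
  Add (1,2) w=12
  Skip (2,3) w=13 (creates cycle)
  Skip (1,4) w=15 (creates cycle)
  Skip (2,4) w=15 (creates cycle)
MST weight = 26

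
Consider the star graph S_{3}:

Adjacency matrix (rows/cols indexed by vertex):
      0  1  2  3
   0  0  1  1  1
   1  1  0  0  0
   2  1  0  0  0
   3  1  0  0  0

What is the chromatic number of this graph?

S_{3} has one hub adjacent to 3 leaves; leaves are pairwise non-adjacent.
Color the hub 0 and every leaf 1.
Chromatic number = 2.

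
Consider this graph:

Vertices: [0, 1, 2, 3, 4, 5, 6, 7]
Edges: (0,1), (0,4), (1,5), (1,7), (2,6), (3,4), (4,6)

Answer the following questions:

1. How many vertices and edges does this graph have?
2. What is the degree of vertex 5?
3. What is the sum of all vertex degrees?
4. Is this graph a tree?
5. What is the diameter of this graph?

Count: 8 vertices, 7 edges.
Vertex 5 has neighbors [1], degree = 1.
Handshaking lemma: 2 * 7 = 14.
A graph is a tree iff it is connected and has exactly n-1 edges. This graph is connected (all 8 vertices in one component) and has 8-1 = 7 edges. It is a tree.
Diameter (longest shortest path) = 5.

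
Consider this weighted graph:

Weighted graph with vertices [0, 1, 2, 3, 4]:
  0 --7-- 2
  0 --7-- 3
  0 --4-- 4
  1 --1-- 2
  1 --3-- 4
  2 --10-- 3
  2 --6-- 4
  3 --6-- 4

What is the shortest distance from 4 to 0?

Using Dijkstra's algorithm from vertex 4:
Shortest path: 4 -> 0
Total weight: 4 = 4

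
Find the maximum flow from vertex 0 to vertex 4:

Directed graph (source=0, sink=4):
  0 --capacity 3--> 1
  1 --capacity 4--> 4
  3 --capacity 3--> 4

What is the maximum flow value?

Computing max flow:
  Flow on (0->1): 3/3
  Flow on (1->4): 3/4
Maximum flow = 3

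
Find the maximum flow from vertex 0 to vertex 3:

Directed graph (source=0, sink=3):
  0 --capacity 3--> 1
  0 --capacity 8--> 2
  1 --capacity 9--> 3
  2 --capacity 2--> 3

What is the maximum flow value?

Computing max flow:
  Flow on (0->1): 3/3
  Flow on (0->2): 2/8
  Flow on (1->3): 3/9
  Flow on (2->3): 2/2
Maximum flow = 5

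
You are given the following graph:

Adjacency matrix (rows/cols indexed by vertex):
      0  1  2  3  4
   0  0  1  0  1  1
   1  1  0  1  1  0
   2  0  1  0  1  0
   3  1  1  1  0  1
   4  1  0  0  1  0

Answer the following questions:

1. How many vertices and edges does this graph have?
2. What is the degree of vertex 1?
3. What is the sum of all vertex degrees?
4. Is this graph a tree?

Count: 5 vertices, 7 edges.
Vertex 1 has neighbors [0, 2, 3], degree = 3.
Handshaking lemma: 2 * 7 = 14.
A tree on 5 vertices has 4 edges. This graph has 7 edges (3 extra). Not a tree.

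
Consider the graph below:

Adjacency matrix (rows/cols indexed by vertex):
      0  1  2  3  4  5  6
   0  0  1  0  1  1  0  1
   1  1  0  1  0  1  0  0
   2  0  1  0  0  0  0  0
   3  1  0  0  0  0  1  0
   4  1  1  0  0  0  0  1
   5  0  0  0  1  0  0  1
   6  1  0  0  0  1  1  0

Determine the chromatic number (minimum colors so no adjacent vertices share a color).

The graph has a maximum clique of size 3 (lower bound on chromatic number).
A valid 3-coloring: {0: 0, 1: 1, 2: 0, 3: 1, 4: 2, 5: 0, 6: 1}.
Chromatic number = 3.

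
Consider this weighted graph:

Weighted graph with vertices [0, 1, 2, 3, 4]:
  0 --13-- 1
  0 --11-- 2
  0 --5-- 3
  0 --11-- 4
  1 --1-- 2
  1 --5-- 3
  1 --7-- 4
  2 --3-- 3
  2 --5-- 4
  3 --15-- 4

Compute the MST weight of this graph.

Applying Kruskal's algorithm (sort edges by weight, add if no cycle):
  Add (1,2) w=1
  Add (2,3) w=3
  Add (0,3) w=5
  Skip (1,3) w=5 (creates cycle)
  Add (2,4) w=5
  Skip (1,4) w=7 (creates cycle)
  Skip (0,4) w=11 (creates cycle)
  Skip (0,2) w=11 (creates cycle)
  Skip (0,1) w=13 (creates cycle)
  Skip (3,4) w=15 (creates cycle)
MST weight = 14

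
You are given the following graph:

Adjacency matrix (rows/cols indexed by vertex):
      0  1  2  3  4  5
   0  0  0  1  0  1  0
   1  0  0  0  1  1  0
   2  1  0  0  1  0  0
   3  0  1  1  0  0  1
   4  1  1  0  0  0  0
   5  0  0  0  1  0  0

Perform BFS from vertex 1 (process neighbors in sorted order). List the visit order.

BFS from vertex 1 (neighbors processed in ascending order):
Visit order: 1, 3, 4, 2, 5, 0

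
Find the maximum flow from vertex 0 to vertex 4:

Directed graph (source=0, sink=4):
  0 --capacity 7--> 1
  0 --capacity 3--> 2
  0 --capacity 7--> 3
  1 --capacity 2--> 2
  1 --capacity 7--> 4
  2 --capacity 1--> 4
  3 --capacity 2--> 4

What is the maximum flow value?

Computing max flow:
  Flow on (0->1): 7/7
  Flow on (0->2): 1/3
  Flow on (0->3): 2/7
  Flow on (1->4): 7/7
  Flow on (2->4): 1/1
  Flow on (3->4): 2/2
Maximum flow = 10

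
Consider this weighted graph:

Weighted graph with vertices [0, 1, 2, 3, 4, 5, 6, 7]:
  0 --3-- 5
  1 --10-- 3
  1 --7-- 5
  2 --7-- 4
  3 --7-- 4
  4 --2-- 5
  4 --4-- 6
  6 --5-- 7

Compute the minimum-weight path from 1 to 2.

Using Dijkstra's algorithm from vertex 1:
Shortest path: 1 -> 5 -> 4 -> 2
Total weight: 7 + 2 + 7 = 16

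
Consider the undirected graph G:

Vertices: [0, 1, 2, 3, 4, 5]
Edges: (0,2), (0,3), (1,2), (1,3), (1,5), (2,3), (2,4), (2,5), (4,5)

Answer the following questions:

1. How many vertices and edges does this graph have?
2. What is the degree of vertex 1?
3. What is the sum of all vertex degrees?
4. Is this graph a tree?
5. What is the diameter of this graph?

Count: 6 vertices, 9 edges.
Vertex 1 has neighbors [2, 3, 5], degree = 3.
Handshaking lemma: 2 * 9 = 18.
A tree on 6 vertices has 5 edges. This graph has 9 edges (4 extra). Not a tree.
Diameter (longest shortest path) = 2.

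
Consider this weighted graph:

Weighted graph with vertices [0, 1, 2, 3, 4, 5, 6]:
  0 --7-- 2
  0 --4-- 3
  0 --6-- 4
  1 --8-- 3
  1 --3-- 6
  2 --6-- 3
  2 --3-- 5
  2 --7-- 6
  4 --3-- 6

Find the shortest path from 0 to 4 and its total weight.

Using Dijkstra's algorithm from vertex 0:
Shortest path: 0 -> 4
Total weight: 6 = 6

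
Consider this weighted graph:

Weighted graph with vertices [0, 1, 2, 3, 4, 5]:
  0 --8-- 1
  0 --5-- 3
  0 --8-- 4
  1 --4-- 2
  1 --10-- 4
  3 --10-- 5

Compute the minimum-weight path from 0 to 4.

Using Dijkstra's algorithm from vertex 0:
Shortest path: 0 -> 4
Total weight: 8 = 8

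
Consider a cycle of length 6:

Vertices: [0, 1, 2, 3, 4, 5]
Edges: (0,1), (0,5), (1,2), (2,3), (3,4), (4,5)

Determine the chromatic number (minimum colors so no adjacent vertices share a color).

This is an even cycle (C_6). Even cycles are bipartite.
Chromatic number = 2.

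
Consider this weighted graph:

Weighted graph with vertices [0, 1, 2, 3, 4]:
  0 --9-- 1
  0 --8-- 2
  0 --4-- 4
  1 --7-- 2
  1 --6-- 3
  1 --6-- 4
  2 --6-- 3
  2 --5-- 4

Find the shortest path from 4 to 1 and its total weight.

Using Dijkstra's algorithm from vertex 4:
Shortest path: 4 -> 1
Total weight: 6 = 6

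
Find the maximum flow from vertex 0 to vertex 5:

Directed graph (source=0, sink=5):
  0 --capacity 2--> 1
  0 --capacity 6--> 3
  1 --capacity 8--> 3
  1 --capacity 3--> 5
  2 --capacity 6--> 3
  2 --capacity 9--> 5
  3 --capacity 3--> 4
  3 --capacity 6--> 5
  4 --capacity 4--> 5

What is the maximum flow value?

Computing max flow:
  Flow on (0->1): 2/2
  Flow on (0->3): 6/6
  Flow on (1->5): 2/3
  Flow on (3->5): 6/6
Maximum flow = 8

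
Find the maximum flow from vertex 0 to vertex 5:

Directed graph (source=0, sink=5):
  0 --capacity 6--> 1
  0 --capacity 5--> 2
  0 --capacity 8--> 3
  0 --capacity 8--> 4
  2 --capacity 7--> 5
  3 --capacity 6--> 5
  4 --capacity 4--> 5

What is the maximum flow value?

Computing max flow:
  Flow on (0->2): 5/5
  Flow on (0->3): 6/8
  Flow on (0->4): 4/8
  Flow on (2->5): 5/7
  Flow on (3->5): 6/6
  Flow on (4->5): 4/4
Maximum flow = 15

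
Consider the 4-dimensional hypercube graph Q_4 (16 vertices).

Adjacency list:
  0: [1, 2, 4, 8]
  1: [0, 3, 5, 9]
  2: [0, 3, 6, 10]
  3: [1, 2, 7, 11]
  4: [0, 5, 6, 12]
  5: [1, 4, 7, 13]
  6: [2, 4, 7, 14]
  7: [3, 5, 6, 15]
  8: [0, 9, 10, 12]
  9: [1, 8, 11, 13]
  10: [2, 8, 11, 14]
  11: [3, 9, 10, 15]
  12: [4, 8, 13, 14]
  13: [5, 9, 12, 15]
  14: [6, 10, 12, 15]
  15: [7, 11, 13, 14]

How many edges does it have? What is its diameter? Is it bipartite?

The 4-dimensional hypercube Q_4 has 16 vertices and each vertex has degree 4.
Total edges = 16 * 4 / 2 = 32.
Diameter = 4 (max Hamming distance between binary labels).
Hypercubes are bipartite (partition by parity of binary representation).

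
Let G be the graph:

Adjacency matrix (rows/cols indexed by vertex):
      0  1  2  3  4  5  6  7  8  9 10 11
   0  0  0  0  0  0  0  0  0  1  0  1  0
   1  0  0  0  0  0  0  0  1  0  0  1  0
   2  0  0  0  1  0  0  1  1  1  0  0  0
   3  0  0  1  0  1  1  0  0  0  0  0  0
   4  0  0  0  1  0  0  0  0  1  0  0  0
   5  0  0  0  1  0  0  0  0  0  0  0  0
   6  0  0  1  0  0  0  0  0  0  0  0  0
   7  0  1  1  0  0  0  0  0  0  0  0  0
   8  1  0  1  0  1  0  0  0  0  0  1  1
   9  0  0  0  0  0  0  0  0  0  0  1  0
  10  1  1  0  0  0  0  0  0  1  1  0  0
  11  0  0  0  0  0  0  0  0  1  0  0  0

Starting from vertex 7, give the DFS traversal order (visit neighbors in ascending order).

DFS from vertex 7 (neighbors processed in ascending order):
Visit order: 7, 1, 10, 0, 8, 2, 3, 4, 5, 6, 11, 9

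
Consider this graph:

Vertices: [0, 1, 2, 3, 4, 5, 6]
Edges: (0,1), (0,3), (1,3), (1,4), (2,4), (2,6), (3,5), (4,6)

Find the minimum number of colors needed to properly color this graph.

The graph has a maximum clique of size 3 (lower bound on chromatic number).
A valid 3-coloring: {0: 2, 1: 0, 2: 0, 3: 1, 4: 1, 5: 0, 6: 2}.
Chromatic number = 3.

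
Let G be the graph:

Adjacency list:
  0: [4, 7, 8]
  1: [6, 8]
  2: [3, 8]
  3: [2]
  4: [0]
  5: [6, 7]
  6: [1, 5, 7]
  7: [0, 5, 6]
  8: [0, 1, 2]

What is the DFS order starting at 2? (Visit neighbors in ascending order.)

DFS from vertex 2 (neighbors processed in ascending order):
Visit order: 2, 3, 8, 0, 4, 7, 5, 6, 1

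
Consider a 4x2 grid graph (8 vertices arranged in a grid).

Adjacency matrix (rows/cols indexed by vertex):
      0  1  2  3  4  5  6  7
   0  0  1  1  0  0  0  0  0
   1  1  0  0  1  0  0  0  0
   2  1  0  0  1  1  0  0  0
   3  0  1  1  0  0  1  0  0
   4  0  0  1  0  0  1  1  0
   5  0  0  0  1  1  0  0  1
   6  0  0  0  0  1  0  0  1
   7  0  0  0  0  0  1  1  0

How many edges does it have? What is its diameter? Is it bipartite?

A 4x2 grid has 6 vertical edges and 4 horizontal edges.
Total edges = 6 + 4 = 10.
Diameter = (4-1) + (2-1) = 4 (corner to opposite corner).
Grid graphs are bipartite (checkerboard coloring).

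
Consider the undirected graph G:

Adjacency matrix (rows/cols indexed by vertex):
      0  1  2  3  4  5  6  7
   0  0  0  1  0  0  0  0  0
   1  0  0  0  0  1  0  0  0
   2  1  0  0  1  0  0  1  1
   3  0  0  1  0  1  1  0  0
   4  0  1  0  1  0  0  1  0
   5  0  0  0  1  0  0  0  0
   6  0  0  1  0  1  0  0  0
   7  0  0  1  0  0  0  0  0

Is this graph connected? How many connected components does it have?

Checking connectivity: the graph has 1 connected component(s).
All vertices are reachable from each other. The graph IS connected.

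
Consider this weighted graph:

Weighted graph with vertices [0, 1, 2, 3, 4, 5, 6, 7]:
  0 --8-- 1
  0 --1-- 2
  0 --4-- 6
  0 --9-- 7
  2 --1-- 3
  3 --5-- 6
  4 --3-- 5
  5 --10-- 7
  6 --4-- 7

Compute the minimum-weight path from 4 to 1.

Using Dijkstra's algorithm from vertex 4:
Shortest path: 4 -> 5 -> 7 -> 6 -> 0 -> 1
Total weight: 3 + 10 + 4 + 4 + 8 = 29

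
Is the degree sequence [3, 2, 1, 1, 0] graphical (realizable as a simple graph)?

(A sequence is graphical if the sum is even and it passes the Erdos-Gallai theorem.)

Sum of degrees = 7. Sum is odd, so the sequence is NOT graphical.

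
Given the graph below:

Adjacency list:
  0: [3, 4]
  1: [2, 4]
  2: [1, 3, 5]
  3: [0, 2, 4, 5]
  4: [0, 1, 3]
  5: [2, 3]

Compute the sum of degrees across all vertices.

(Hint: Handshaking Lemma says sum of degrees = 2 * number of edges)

Count edges: 8 edges.
By Handshaking Lemma: sum of degrees = 2 * 8 = 16.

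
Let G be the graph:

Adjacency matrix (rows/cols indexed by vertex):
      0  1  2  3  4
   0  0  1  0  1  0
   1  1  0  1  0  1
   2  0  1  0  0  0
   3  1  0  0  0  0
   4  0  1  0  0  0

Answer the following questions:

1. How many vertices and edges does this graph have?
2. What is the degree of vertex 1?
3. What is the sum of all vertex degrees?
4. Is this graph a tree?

Count: 5 vertices, 4 edges.
Vertex 1 has neighbors [0, 2, 4], degree = 3.
Handshaking lemma: 2 * 4 = 8.
A graph is a tree iff it is connected and has exactly n-1 edges. This graph is connected (all 5 vertices in one component) and has 5-1 = 4 edges. It is a tree.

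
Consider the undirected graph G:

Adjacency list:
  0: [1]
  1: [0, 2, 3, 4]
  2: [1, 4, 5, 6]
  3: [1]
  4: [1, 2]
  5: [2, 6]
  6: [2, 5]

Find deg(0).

Vertex 0 has neighbors [1], so deg(0) = 1.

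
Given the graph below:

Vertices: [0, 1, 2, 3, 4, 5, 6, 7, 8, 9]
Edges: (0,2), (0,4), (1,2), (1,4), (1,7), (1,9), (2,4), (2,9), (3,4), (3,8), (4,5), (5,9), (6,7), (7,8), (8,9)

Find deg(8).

Vertex 8 has neighbors [3, 7, 9], so deg(8) = 3.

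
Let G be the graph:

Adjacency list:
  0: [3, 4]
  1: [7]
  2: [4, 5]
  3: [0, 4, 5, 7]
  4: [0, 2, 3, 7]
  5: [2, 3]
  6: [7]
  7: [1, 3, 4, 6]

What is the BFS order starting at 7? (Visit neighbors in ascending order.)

BFS from vertex 7 (neighbors processed in ascending order):
Visit order: 7, 1, 3, 4, 6, 0, 5, 2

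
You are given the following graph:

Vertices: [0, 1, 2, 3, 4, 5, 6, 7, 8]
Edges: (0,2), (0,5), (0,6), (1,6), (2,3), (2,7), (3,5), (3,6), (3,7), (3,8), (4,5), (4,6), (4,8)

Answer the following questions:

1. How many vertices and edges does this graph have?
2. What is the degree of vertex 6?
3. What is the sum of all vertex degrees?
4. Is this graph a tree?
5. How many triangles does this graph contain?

Count: 9 vertices, 13 edges.
Vertex 6 has neighbors [0, 1, 3, 4], degree = 4.
Handshaking lemma: 2 * 13 = 26.
A tree on 9 vertices has 8 edges. This graph has 13 edges (5 extra). Not a tree.
Number of triangles = 1.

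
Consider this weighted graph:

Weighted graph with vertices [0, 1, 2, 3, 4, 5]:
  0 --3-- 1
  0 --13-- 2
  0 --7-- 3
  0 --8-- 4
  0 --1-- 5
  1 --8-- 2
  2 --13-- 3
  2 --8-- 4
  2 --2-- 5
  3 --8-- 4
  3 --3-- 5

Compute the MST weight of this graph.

Applying Kruskal's algorithm (sort edges by weight, add if no cycle):
  Add (0,5) w=1
  Add (2,5) w=2
  Add (0,1) w=3
  Add (3,5) w=3
  Skip (0,3) w=7 (creates cycle)
  Add (0,4) w=8
  Skip (1,2) w=8 (creates cycle)
  Skip (2,4) w=8 (creates cycle)
  Skip (3,4) w=8 (creates cycle)
  Skip (0,2) w=13 (creates cycle)
  Skip (2,3) w=13 (creates cycle)
MST weight = 17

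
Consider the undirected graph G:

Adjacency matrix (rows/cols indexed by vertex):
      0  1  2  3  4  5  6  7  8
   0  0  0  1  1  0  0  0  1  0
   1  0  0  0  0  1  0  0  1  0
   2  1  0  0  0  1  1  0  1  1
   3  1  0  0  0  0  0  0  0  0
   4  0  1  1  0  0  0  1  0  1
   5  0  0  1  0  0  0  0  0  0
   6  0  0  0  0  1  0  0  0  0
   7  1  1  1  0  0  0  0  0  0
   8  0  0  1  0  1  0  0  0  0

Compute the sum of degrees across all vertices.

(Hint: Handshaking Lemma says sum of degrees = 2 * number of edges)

Count edges: 11 edges.
By Handshaking Lemma: sum of degrees = 2 * 11 = 22.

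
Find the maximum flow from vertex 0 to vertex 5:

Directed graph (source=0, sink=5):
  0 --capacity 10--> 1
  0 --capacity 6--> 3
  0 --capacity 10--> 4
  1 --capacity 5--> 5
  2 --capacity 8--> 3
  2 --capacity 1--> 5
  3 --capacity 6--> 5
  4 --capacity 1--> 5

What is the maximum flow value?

Computing max flow:
  Flow on (0->1): 5/10
  Flow on (0->3): 6/6
  Flow on (0->4): 1/10
  Flow on (1->5): 5/5
  Flow on (3->5): 6/6
  Flow on (4->5): 1/1
Maximum flow = 12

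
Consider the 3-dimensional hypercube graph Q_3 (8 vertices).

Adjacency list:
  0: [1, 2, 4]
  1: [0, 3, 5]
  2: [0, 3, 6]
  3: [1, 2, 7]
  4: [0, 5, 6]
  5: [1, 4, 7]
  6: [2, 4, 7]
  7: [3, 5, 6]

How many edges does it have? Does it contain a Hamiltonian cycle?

Q_3 has 8 * 3 / 2 = 12 edges.
Q_3 (d >= 2) always has a Hamiltonian cycle: a 3-bit cyclic Gray code visits every vertex exactly once and returns to the start.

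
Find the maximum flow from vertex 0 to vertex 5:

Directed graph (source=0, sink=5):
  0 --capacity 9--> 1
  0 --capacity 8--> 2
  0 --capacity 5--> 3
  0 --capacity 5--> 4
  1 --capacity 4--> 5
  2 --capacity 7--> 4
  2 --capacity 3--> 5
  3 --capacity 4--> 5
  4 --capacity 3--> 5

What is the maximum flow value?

Computing max flow:
  Flow on (0->1): 4/9
  Flow on (0->2): 3/8
  Flow on (0->3): 4/5
  Flow on (0->4): 3/5
  Flow on (1->5): 4/4
  Flow on (2->5): 3/3
  Flow on (3->5): 4/4
  Flow on (4->5): 3/3
Maximum flow = 14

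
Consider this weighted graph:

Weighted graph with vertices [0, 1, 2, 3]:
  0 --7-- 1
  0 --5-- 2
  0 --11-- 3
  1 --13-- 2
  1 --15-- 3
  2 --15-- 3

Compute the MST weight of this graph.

Applying Kruskal's algorithm (sort edges by weight, add if no cycle):
  Add (0,2) w=5
  Add (0,1) w=7
  Add (0,3) w=11
  Skip (1,2) w=13 (creates cycle)
  Skip (1,3) w=15 (creates cycle)
  Skip (2,3) w=15 (creates cycle)
MST weight = 23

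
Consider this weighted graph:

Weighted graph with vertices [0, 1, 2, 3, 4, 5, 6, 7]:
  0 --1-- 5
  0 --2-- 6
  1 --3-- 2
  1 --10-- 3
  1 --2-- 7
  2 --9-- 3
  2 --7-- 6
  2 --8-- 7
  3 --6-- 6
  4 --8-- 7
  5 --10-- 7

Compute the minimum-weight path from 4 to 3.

Using Dijkstra's algorithm from vertex 4:
Shortest path: 4 -> 7 -> 1 -> 3
Total weight: 8 + 2 + 10 = 20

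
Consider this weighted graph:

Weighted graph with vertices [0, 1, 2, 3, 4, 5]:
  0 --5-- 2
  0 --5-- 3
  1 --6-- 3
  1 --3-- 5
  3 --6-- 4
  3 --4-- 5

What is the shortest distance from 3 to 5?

Using Dijkstra's algorithm from vertex 3:
Shortest path: 3 -> 5
Total weight: 4 = 4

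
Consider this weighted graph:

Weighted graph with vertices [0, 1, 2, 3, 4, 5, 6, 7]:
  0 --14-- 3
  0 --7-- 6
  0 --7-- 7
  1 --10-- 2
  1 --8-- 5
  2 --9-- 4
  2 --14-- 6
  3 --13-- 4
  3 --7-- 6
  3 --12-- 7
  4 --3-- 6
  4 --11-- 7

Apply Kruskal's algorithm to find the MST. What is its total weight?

Applying Kruskal's algorithm (sort edges by weight, add if no cycle):
  Add (4,6) w=3
  Add (0,7) w=7
  Add (0,6) w=7
  Add (3,6) w=7
  Add (1,5) w=8
  Add (2,4) w=9
  Add (1,2) w=10
  Skip (4,7) w=11 (creates cycle)
  Skip (3,7) w=12 (creates cycle)
  Skip (3,4) w=13 (creates cycle)
  Skip (0,3) w=14 (creates cycle)
  Skip (2,6) w=14 (creates cycle)
MST weight = 51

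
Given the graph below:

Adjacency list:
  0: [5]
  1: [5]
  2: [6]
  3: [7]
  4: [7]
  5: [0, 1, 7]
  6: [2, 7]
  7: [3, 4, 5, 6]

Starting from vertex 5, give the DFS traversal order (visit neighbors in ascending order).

DFS from vertex 5 (neighbors processed in ascending order):
Visit order: 5, 0, 1, 7, 3, 4, 6, 2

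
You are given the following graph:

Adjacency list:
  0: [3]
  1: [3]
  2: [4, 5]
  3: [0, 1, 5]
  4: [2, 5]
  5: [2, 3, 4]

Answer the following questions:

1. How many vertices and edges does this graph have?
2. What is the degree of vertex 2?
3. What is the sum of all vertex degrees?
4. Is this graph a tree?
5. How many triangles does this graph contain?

Count: 6 vertices, 6 edges.
Vertex 2 has neighbors [4, 5], degree = 2.
Handshaking lemma: 2 * 6 = 12.
A tree on 6 vertices has 5 edges. This graph has 6 edges (1 extra). Not a tree.
Number of triangles = 1.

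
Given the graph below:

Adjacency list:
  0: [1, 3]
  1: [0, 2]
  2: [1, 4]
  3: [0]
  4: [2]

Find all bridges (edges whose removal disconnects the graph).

A bridge is an edge whose removal increases the number of connected components.
Bridges found: (0,1), (0,3), (1,2), (2,4)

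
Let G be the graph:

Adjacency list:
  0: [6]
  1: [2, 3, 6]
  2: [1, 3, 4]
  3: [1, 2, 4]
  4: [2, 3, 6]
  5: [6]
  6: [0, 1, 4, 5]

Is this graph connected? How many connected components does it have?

Checking connectivity: the graph has 1 connected component(s).
All vertices are reachable from each other. The graph IS connected.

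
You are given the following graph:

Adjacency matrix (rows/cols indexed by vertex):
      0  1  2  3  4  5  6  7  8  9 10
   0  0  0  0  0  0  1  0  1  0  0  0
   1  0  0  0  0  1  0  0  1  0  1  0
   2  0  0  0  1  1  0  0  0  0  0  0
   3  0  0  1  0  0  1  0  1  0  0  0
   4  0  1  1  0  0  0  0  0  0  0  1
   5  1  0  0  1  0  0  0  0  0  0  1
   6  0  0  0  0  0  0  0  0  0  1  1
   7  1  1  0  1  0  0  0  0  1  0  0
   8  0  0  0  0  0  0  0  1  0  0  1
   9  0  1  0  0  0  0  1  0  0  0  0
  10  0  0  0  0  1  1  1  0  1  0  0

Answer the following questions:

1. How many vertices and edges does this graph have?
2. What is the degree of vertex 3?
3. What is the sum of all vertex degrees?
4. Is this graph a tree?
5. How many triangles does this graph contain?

Count: 11 vertices, 15 edges.
Vertex 3 has neighbors [2, 5, 7], degree = 3.
Handshaking lemma: 2 * 15 = 30.
A tree on 11 vertices has 10 edges. This graph has 15 edges (5 extra). Not a tree.
Number of triangles = 0.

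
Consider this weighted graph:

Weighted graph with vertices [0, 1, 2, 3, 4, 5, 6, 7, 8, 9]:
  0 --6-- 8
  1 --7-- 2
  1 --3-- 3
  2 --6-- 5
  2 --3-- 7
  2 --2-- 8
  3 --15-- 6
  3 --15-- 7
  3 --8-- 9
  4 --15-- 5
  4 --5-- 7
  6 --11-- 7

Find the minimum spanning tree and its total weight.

Applying Kruskal's algorithm (sort edges by weight, add if no cycle):
  Add (2,8) w=2
  Add (1,3) w=3
  Add (2,7) w=3
  Add (4,7) w=5
  Add (0,8) w=6
  Add (2,5) w=6
  Add (1,2) w=7
  Add (3,9) w=8
  Add (6,7) w=11
  Skip (3,7) w=15 (creates cycle)
  Skip (3,6) w=15 (creates cycle)
  Skip (4,5) w=15 (creates cycle)
MST weight = 51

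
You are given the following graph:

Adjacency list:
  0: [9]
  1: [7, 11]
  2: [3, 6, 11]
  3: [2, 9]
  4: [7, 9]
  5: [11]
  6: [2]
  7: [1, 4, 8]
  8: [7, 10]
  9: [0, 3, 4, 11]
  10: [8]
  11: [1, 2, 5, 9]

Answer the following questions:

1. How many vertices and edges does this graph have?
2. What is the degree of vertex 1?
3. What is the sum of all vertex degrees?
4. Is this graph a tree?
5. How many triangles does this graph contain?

Count: 12 vertices, 13 edges.
Vertex 1 has neighbors [7, 11], degree = 2.
Handshaking lemma: 2 * 13 = 26.
A tree on 12 vertices has 11 edges. This graph has 13 edges (2 extra). Not a tree.
Number of triangles = 0.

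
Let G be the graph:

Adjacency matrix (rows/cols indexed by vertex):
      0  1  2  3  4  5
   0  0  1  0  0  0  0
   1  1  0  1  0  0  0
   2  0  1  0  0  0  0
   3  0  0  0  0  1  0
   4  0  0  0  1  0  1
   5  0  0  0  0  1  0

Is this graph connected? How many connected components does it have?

Checking connectivity: the graph has 2 connected component(s).
Components: [[0, 1, 2], [3, 4, 5]]. The graph is NOT connected.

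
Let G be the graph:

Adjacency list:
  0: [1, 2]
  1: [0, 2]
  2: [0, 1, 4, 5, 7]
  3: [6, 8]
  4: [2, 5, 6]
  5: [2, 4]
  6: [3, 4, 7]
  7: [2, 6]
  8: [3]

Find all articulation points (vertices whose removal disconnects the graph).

An articulation point is a vertex whose removal disconnects the graph.
Articulation points: [2, 3, 6]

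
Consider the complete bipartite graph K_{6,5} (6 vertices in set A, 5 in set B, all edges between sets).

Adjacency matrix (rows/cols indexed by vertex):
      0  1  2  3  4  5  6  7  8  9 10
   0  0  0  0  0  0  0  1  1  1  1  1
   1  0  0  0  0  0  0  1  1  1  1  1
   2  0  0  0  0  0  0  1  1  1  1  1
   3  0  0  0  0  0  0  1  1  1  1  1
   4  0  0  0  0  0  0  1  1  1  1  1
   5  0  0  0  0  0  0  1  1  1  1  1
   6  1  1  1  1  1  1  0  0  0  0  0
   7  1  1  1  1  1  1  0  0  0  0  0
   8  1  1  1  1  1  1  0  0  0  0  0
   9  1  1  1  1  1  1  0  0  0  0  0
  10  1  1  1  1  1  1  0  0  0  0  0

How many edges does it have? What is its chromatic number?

K_{6,5} has 6 * 5 = 30 edges.
Bipartite graphs have chromatic number 2 (color each partition differently).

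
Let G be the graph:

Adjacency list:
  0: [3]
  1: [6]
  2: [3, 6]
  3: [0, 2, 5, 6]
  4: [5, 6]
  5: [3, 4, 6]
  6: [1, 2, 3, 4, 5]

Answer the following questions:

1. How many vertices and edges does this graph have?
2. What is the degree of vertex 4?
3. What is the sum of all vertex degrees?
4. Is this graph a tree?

Count: 7 vertices, 9 edges.
Vertex 4 has neighbors [5, 6], degree = 2.
Handshaking lemma: 2 * 9 = 18.
A tree on 7 vertices has 6 edges. This graph has 9 edges (3 extra). Not a tree.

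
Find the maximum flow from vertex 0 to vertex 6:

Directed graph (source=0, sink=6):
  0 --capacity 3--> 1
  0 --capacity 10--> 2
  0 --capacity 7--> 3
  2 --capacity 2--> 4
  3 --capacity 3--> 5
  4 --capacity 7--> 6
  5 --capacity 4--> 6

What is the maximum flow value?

Computing max flow:
  Flow on (0->2): 2/10
  Flow on (0->3): 3/7
  Flow on (2->4): 2/2
  Flow on (3->5): 3/3
  Flow on (4->6): 2/7
  Flow on (5->6): 3/4
Maximum flow = 5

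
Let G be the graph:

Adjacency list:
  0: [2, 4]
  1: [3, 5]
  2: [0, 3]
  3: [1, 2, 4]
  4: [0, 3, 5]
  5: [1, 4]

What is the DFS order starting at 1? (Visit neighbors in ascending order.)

DFS from vertex 1 (neighbors processed in ascending order):
Visit order: 1, 3, 2, 0, 4, 5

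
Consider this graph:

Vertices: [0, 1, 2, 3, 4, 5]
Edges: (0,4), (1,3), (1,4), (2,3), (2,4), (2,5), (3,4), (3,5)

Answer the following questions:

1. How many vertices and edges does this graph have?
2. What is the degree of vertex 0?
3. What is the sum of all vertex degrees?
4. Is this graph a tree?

Count: 6 vertices, 8 edges.
Vertex 0 has neighbors [4], degree = 1.
Handshaking lemma: 2 * 8 = 16.
A tree on 6 vertices has 5 edges. This graph has 8 edges (3 extra). Not a tree.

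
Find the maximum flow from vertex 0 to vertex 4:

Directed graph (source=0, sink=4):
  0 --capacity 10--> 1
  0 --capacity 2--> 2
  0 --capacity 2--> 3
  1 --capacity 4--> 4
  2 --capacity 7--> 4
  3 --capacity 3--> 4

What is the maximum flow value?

Computing max flow:
  Flow on (0->1): 4/10
  Flow on (0->2): 2/2
  Flow on (0->3): 2/2
  Flow on (1->4): 4/4
  Flow on (2->4): 2/7
  Flow on (3->4): 2/3
Maximum flow = 8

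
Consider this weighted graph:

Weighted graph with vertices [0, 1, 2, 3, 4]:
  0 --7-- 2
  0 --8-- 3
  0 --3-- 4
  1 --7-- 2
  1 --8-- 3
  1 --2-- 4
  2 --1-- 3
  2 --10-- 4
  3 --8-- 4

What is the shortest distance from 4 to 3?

Using Dijkstra's algorithm from vertex 4:
Shortest path: 4 -> 3
Total weight: 8 = 8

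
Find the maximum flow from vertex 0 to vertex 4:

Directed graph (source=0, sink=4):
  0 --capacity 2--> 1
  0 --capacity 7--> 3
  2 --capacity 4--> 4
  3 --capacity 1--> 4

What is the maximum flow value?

Computing max flow:
  Flow on (0->3): 1/7
  Flow on (3->4): 1/1
Maximum flow = 1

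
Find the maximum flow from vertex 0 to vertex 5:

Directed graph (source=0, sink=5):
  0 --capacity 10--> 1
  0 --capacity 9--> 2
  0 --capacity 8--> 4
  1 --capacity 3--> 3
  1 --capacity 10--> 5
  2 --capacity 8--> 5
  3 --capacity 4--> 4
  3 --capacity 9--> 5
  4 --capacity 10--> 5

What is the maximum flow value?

Computing max flow:
  Flow on (0->1): 10/10
  Flow on (0->2): 8/9
  Flow on (0->4): 8/8
  Flow on (1->5): 10/10
  Flow on (2->5): 8/8
  Flow on (4->5): 8/10
Maximum flow = 26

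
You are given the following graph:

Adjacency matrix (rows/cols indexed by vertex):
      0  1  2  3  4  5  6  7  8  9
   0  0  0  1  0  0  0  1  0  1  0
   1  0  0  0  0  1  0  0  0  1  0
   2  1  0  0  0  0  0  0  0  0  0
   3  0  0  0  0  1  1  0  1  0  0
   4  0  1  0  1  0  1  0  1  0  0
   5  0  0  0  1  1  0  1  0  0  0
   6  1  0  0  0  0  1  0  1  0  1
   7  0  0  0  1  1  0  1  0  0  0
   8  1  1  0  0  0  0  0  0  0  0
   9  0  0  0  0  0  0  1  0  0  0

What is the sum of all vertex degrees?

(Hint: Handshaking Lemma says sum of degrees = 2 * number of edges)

Count edges: 13 edges.
By Handshaking Lemma: sum of degrees = 2 * 13 = 26.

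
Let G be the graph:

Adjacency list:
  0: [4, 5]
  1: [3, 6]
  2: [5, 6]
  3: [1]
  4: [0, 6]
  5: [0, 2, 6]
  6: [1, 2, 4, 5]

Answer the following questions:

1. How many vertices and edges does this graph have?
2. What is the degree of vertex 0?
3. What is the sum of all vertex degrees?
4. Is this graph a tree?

Count: 7 vertices, 8 edges.
Vertex 0 has neighbors [4, 5], degree = 2.
Handshaking lemma: 2 * 8 = 16.
A tree on 7 vertices has 6 edges. This graph has 8 edges (2 extra). Not a tree.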